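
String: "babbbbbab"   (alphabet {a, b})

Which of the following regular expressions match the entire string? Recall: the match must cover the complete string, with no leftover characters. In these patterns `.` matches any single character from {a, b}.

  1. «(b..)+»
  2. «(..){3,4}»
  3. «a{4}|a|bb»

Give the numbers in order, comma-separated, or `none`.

1

1 → match
2 → no match
3 → no match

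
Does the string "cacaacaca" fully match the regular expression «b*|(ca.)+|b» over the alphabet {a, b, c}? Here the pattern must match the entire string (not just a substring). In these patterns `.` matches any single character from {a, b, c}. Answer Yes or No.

No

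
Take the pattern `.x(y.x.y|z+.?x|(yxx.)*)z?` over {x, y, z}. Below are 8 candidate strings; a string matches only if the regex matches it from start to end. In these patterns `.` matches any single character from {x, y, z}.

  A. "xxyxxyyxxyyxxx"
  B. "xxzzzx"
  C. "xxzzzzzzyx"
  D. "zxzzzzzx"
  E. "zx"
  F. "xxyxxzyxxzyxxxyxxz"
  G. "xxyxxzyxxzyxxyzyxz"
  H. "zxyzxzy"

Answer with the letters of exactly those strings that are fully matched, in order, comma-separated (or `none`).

A → match
B → match
C → match
D → match
E → match
F → match
G → no match
H → match

A, B, C, D, E, F, H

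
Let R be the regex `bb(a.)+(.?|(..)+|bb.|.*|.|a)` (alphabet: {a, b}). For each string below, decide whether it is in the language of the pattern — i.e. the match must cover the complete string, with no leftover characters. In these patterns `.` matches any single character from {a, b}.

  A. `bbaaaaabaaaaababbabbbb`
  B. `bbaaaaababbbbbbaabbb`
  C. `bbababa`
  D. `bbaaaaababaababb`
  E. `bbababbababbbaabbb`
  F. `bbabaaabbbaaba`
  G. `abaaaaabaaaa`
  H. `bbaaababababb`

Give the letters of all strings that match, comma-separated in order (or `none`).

A, B, C, D, E, F, H

A → match
B → match
C. `bbababa` → match
D → match
E → match
F → match
G. `abaaaaabaaaa` → no match — must start with `bba`
H → match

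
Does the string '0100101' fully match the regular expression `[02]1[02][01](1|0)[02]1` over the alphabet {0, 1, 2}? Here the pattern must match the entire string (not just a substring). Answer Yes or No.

Yes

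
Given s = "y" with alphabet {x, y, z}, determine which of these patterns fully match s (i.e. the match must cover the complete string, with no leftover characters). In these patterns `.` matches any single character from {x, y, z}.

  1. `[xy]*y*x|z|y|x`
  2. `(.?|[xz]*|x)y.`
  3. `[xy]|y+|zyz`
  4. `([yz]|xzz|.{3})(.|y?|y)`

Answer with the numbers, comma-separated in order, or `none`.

1 → match
2 → no match
3 → match
4 → match

1, 3, 4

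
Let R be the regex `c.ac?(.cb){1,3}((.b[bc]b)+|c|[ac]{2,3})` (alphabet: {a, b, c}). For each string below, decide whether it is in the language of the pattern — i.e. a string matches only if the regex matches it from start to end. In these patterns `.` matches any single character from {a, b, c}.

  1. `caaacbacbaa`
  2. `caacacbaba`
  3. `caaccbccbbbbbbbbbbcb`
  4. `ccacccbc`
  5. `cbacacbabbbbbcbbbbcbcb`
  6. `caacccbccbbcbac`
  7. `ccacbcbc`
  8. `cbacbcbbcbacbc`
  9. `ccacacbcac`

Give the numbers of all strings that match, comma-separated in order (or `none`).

1, 4, 6, 7, 8, 9

1 → match
2 → no match
3 → no match
4 → match
5 → no match
6 → match
7 → match
8 → match
9 → match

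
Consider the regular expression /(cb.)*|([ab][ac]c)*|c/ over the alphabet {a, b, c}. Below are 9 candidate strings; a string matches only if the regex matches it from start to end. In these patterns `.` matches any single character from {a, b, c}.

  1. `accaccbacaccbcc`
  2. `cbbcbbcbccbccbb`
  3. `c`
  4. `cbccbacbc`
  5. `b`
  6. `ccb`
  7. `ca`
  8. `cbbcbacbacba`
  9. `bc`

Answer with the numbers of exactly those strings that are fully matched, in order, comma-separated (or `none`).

1 → match
2 → match
3 → match
4 → match
5 → no match
6 → no match
7 → no match
8 → match
9 → no match

1, 2, 3, 4, 8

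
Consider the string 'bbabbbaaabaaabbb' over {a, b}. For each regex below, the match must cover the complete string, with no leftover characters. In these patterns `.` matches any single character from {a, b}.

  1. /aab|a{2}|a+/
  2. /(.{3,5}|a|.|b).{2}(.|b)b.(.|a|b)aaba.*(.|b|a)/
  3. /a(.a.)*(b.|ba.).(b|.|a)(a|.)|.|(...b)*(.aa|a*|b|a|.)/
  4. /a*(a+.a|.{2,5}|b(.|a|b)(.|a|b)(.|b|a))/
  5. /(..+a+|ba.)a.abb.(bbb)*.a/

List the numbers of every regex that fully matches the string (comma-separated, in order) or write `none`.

1 → no match
2 → match
3 → no match
4 → no match
5 → no match — must end with 'a'

2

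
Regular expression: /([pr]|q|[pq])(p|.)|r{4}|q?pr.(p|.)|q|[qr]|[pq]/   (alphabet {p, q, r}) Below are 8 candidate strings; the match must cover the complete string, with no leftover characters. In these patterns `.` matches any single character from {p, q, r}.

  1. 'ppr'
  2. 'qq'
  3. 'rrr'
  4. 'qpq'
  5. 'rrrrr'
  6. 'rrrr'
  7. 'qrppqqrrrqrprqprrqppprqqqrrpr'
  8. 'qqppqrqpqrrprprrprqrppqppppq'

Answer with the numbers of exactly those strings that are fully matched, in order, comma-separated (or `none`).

1 → no match
2 → match
3 → no match
4 → no match
5 → no match
6 → match
7 → no match
8 → no match

2, 6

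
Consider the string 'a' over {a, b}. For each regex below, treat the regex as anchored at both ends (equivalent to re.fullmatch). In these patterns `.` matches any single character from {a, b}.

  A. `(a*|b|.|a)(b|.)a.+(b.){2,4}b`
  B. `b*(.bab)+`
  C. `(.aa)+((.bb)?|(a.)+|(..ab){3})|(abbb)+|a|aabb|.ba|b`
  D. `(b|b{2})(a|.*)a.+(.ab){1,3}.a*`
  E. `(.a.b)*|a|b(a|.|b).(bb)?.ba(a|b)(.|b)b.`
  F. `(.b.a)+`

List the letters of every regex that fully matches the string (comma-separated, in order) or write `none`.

A → no match — must end with 'b'
B → no match — must end with 'bab'
C → match
D → no match — must start with 'b'
E → match
F → no match

C, E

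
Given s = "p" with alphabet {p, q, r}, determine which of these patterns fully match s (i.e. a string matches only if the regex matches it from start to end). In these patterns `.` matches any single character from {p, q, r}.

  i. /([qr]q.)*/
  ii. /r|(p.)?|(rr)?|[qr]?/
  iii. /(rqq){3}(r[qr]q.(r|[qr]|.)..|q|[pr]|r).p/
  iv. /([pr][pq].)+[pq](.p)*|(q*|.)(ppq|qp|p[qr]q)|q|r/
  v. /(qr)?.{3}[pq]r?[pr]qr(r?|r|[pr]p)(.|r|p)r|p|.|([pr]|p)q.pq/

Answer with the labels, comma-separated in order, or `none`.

v

i → no match
ii → no match
iii → no match — must start with "rqq"
iv → no match
v → match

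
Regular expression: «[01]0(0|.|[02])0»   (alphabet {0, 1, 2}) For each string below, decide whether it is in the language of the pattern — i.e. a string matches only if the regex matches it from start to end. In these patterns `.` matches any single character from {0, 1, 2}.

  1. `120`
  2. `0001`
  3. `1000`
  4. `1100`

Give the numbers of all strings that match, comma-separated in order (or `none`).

1 → no match
2 → no match — must end with `0`
3 → match
4 → no match

3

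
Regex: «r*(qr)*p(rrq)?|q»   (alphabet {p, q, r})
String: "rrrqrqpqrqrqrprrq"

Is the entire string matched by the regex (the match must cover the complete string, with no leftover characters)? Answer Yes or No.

No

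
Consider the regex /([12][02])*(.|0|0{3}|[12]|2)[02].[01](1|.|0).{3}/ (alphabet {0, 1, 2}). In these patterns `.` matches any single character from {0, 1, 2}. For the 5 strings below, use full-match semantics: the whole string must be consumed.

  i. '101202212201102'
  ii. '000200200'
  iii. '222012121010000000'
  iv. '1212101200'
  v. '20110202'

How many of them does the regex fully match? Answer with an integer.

i → no match
ii → no match
iii → match
iv → match
v → match
Total matched: 3

3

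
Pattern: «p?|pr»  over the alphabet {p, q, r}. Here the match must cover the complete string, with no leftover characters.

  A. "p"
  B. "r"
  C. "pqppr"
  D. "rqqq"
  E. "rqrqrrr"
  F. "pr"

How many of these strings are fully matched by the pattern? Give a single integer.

A → match
B → no match
C → no match
D → no match
E → no match
F → match
Total matched: 2

2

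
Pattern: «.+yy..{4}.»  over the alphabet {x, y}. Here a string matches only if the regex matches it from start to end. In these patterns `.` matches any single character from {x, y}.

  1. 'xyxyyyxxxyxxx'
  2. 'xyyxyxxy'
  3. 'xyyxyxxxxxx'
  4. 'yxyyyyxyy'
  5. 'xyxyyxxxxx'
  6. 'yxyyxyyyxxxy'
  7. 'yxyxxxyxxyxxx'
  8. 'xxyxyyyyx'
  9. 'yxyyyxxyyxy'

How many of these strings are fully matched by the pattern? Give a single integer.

1 → no match
2 → no match
3 → no match
4 → no match
5 → no match
6 → no match
7 → no match
8 → no match
9 → match
Total matched: 1

1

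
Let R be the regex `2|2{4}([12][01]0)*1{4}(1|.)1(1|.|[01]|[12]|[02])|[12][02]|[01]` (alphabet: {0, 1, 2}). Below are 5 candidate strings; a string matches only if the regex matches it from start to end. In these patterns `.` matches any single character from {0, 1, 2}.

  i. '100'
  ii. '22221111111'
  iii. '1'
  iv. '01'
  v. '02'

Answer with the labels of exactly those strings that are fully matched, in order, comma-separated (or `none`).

i → no match
ii → match
iii → match
iv → no match
v → no match

ii, iii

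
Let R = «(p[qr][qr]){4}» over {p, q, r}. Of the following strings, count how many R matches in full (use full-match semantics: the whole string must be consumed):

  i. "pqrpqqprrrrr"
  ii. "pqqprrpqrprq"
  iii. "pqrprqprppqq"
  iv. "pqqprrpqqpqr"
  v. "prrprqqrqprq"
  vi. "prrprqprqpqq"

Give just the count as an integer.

3

i → no match
ii → match
iii → no match
iv → match
v → no match
vi → match
Total matched: 3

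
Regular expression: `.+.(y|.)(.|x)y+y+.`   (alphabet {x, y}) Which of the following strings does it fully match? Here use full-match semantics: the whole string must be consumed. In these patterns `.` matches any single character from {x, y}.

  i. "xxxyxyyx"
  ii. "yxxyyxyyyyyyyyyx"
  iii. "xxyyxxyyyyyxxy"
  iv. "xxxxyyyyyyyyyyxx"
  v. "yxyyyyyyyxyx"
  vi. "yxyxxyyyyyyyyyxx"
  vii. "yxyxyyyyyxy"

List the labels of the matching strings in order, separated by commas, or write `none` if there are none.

i, ii

i. "xxxyxyyx" → match
ii → match
iii → no match
iv → no match
v. "yxyyyyyyyxyx" → no match
vi → no match
vii. "yxyxyyyyyxy" → no match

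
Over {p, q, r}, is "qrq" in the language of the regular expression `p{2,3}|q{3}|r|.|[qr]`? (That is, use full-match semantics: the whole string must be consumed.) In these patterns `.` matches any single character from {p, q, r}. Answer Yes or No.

No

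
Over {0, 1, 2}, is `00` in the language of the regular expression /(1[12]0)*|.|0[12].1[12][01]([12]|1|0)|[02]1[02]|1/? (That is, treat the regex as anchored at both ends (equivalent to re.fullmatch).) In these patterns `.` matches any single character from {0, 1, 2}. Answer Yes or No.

No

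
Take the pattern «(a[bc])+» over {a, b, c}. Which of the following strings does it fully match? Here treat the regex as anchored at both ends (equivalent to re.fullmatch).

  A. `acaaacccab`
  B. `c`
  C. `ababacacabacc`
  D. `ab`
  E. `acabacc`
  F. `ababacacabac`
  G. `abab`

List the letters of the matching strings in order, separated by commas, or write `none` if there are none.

D, F, G

A → no match
B → no match — must start with `a`
C → no match
D → match
E → no match
F → match
G → match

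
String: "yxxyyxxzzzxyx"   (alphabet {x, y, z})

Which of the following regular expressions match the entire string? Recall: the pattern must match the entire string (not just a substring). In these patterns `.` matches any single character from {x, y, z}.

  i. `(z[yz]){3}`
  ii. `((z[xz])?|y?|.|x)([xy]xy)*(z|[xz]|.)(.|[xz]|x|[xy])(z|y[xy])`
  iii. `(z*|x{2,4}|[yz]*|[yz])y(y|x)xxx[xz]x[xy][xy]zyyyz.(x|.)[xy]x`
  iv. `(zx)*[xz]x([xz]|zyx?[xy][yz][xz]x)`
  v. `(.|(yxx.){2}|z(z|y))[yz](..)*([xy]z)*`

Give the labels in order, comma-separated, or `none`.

v

i → no match — must start with "z"
ii → no match
iii → no match
iv → no match
v → match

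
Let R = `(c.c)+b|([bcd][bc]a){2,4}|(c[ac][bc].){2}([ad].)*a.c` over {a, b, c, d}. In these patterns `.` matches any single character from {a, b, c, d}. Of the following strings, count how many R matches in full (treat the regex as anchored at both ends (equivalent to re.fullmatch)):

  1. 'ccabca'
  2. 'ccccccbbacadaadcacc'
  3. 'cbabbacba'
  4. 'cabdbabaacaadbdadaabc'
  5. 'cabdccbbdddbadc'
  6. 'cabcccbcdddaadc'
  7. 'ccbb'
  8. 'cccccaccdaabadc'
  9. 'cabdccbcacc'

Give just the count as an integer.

1 → match
2 → match
3 → match
4 → no match
5 → match
6 → match
7 → no match
8 → match
9 → match
Total matched: 7

7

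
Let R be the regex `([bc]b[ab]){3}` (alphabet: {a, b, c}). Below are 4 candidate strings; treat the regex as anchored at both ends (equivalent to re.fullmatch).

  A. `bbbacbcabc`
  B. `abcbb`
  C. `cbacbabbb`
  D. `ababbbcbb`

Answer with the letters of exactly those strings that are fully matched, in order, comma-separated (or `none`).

A. `bbbacbcabc` → no match
B. `abcbb` → no match
C. `cbacbabbb` → match
D. `ababbbcbb` → no match

C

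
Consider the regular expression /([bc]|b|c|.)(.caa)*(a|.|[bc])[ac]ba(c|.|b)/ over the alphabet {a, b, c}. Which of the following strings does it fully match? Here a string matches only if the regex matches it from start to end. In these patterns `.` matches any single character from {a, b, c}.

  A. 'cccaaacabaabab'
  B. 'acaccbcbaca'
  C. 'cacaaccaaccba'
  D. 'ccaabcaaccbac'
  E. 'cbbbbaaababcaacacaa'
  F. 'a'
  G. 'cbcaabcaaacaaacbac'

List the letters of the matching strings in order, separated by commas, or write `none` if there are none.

A → no match
B → no match
C → no match
D → no match
E → no match
F → no match
G → match

G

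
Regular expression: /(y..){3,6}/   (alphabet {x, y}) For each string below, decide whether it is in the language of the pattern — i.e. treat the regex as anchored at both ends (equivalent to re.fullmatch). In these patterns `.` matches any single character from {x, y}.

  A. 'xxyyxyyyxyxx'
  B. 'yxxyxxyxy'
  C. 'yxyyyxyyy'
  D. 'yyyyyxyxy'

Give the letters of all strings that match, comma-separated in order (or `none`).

A → no match — must start with 'y'
B → match
C → match
D → match

B, C, D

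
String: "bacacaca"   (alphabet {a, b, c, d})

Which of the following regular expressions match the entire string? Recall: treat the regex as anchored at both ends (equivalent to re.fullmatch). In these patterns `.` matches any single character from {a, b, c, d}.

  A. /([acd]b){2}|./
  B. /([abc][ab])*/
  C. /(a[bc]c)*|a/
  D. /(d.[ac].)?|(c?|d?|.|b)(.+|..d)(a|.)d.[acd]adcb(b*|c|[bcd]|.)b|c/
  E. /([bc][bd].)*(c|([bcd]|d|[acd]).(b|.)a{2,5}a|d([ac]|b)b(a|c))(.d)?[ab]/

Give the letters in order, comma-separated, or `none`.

B

A → no match
B → match
C → no match
D → no match
E → no match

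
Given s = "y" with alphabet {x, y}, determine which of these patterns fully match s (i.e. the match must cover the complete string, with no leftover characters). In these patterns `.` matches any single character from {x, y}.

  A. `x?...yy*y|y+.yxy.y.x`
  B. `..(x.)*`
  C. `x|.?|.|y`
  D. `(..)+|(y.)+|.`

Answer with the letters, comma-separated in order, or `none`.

A → no match
B → no match
C → match
D → match

C, D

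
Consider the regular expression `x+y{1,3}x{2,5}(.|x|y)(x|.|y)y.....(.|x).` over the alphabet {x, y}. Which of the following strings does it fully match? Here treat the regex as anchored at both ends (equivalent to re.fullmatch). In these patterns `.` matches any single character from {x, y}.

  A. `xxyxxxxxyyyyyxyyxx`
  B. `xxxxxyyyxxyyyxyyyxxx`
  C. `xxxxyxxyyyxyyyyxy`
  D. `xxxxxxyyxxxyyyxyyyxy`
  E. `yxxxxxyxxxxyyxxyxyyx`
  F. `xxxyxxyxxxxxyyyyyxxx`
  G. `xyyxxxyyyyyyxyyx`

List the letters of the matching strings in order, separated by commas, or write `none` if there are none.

A → match
B → match
C → match
D → match
E → no match — must start with `x`
F → no match
G → match

A, B, C, D, G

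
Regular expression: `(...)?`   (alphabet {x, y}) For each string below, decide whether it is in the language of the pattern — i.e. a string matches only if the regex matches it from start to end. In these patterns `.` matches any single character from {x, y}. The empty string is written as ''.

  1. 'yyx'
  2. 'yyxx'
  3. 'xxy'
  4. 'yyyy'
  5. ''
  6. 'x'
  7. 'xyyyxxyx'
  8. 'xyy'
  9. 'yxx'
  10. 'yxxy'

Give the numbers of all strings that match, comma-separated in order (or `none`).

1. 'yyx' → match
2. 'yyxx' → no match
3. 'xxy' → match
4. 'yyyy' → no match
5. '' → match
6. 'x' → no match
7. 'xyyyxxyx' → no match
8. 'xyy' → match
9. 'yxx' → match
10. 'yxxy' → no match

1, 3, 5, 8, 9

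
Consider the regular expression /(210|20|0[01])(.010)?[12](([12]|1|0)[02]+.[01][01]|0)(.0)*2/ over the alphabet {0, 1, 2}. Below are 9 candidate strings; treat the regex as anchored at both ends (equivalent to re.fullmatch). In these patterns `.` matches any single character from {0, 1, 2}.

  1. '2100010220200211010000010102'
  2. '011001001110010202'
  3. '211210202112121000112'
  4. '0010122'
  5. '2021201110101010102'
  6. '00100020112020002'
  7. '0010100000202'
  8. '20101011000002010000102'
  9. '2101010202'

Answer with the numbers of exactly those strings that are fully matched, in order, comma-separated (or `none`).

1 → match
2 → no match
3 → no match
4 → no match
5 → match
6 → match
7 → match
8 → match
9 → match

1, 5, 6, 7, 8, 9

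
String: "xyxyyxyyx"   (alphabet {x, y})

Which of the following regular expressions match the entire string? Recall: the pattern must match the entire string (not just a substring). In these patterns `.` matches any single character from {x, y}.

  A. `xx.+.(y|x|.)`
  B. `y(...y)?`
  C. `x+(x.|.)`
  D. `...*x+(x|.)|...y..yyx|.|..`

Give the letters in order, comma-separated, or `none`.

D

A → no match — must start with "xx"
B → no match — must start with "y"
C → no match
D → match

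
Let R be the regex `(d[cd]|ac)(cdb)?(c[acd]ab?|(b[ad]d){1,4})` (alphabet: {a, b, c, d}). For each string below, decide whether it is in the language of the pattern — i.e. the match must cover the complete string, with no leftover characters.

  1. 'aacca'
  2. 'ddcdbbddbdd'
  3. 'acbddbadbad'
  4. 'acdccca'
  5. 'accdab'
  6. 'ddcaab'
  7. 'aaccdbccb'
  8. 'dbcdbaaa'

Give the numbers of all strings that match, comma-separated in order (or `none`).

1 → no match
2 → match
3 → match
4 → no match
5 → match
6 → match
7 → no match
8 → no match

2, 3, 5, 6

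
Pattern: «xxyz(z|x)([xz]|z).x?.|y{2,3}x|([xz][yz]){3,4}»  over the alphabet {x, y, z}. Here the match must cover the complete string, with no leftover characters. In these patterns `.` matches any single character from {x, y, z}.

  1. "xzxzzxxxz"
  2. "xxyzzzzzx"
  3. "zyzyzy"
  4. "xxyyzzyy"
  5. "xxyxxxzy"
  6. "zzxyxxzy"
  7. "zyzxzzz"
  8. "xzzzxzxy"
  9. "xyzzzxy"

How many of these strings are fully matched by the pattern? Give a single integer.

2

1 → no match
2 → no match
3 → match
4 → no match
5 → no match
6 → no match
7 → no match
8 → match
9 → no match
Total matched: 2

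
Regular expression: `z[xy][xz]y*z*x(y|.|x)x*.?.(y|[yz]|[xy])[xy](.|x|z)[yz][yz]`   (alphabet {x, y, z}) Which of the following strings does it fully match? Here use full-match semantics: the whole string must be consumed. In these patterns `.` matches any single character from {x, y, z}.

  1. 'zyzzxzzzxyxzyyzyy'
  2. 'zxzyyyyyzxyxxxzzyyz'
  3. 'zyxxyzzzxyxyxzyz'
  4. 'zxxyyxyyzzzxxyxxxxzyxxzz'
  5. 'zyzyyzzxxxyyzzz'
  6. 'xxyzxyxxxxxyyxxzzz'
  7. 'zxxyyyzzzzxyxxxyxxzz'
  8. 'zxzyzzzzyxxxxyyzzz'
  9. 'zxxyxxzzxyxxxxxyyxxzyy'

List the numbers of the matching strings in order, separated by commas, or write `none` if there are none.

1 → no match
2 → no match
3 → no match
4 → no match
5 → match
6 → no match — must start with 'z'
7 → match
8 → no match
9 → no match

5, 7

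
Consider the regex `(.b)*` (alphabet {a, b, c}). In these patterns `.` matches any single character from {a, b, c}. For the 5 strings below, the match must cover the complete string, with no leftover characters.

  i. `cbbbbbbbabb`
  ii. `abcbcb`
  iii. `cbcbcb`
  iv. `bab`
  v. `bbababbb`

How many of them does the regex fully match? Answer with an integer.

3

i → no match
ii → match
iii → match
iv → no match
v → match
Total matched: 3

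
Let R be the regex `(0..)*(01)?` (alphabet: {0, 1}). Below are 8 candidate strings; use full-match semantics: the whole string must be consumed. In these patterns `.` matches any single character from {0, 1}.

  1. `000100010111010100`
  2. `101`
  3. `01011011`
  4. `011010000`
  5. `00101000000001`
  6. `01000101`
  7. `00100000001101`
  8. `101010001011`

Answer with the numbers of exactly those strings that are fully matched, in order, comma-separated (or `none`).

4, 5, 6, 7

1 → no match
2. `101` → no match
3. `01011011` → no match
4. `011010000` → match
5 → match
6. `01000101` → match
7 → match
8. `101010001011` → no match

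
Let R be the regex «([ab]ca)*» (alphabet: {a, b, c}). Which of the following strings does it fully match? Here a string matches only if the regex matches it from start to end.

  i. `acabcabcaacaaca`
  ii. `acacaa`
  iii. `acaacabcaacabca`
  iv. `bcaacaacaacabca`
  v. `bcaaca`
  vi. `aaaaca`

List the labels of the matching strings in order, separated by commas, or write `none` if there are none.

i, iii, iv, v

i → match
ii → no match
iii → match
iv → match
v → match
vi → no match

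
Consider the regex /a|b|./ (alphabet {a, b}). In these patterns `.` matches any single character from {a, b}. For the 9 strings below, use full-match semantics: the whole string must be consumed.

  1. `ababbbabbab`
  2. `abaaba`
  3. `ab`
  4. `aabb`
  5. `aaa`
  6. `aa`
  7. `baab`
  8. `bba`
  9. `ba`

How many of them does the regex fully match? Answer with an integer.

1. `ababbbabbab` → no match
2. `abaaba` → no match
3. `ab` → no match
4. `aabb` → no match
5. `aaa` → no match
6. `aa` → no match
7. `baab` → no match
8. `bba` → no match
9. `ba` → no match
Total matched: 0

0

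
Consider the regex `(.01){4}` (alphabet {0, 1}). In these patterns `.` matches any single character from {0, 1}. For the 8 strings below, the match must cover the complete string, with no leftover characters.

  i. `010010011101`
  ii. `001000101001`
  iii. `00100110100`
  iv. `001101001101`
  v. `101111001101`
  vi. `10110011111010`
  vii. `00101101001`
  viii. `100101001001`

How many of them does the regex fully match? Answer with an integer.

1

i → no match
ii → no match
iii → no match — must end with `01`
iv → match
v → no match
vi → no match — must end with `01`
vii → no match
viii → no match
Total matched: 1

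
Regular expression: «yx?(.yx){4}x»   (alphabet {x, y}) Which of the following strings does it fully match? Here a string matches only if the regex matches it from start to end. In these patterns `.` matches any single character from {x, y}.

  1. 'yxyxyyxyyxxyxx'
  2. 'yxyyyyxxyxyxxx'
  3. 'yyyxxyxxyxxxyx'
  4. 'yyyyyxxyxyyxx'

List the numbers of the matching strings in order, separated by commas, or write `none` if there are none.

1 → match
2 → no match — must end with 'yxx'
3 → no match — must end with 'yxx'
4 → no match

1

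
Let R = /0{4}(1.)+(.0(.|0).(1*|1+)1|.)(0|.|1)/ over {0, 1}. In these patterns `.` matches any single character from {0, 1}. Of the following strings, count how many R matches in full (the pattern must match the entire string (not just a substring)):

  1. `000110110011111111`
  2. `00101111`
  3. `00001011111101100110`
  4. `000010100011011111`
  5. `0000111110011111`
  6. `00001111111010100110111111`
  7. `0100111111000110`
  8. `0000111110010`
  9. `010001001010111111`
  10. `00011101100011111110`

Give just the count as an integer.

1 → no match
2 → no match
3 → no match
4 → no match
5 → match
6 → no match
7 → no match
8 → no match
9 → no match
10 → no match
Total matched: 1

1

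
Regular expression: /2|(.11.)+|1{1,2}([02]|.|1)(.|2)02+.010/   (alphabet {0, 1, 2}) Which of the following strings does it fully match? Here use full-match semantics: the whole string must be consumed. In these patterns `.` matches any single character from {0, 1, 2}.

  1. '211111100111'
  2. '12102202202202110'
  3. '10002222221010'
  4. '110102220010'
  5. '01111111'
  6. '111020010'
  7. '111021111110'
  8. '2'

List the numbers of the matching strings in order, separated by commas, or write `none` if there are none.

1, 3, 4, 5, 6, 7, 8

1 → match
2 → no match
3 → match
4 → match
5 → match
6 → match
7 → match
8 → match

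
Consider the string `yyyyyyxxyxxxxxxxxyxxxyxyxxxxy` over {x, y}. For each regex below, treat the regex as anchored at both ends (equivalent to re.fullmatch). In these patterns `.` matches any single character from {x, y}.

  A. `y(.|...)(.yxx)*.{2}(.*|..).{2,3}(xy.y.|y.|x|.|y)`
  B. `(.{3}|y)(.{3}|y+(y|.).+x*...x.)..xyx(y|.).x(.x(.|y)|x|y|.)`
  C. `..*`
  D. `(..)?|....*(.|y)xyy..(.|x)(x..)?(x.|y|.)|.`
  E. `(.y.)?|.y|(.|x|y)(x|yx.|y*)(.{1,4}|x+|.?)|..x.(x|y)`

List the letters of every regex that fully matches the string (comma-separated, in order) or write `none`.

A → match
B → match
C → match
D → no match
E → no match

A, B, C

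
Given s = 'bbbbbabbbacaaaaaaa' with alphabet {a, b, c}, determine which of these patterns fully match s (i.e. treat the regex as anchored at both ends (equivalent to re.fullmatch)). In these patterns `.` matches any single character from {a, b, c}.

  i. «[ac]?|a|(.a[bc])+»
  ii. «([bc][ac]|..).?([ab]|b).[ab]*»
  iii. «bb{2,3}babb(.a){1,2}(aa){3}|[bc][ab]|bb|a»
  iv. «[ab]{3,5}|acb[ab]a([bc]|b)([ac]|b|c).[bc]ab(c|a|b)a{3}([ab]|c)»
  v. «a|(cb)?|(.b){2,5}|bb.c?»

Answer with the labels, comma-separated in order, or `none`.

i → no match
ii → no match
iii → match
iv → no match
v → no match

iii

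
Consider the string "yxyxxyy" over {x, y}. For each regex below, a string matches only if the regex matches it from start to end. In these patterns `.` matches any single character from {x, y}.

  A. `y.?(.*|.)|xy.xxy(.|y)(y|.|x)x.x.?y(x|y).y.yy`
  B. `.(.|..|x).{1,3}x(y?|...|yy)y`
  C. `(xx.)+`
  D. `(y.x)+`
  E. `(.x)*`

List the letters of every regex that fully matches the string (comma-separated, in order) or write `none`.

A, B

A → match
B → match
C → no match — must start with "xx"
D → no match — must end with "x"
E → no match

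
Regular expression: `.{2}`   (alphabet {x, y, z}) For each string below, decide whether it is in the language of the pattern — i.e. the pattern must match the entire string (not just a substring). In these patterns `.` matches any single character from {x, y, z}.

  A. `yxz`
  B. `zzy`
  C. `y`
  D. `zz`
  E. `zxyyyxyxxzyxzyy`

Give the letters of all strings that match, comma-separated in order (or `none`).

D

A → no match
B → no match
C → no match
D → match
E → no match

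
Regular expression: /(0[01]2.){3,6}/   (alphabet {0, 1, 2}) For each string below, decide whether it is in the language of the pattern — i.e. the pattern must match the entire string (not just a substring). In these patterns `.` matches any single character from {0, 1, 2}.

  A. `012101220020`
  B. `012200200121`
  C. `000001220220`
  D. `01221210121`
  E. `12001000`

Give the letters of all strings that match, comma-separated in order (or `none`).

A → match
B → match
C → no match
D → no match
E → no match — must start with `0`

A, B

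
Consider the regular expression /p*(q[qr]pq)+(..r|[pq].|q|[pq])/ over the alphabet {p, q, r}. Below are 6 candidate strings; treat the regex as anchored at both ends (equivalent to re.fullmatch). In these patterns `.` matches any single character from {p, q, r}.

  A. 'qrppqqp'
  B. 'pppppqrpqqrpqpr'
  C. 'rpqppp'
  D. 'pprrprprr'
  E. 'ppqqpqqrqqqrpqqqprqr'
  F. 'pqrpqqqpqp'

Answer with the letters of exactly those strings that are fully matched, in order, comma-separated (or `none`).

A → no match
B → match
C → no match
D → no match
E → no match
F → match

B, F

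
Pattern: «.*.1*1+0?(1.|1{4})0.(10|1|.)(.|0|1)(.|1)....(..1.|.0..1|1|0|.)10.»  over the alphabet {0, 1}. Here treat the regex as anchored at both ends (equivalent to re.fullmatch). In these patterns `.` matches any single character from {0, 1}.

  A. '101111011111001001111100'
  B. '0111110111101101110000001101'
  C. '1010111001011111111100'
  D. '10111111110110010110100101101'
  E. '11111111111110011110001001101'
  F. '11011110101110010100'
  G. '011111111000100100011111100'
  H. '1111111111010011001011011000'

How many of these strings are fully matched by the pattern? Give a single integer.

3

A → no match
B → match
C → no match
D → no match
E → no match
F → match
G → match
H → no match
Total matched: 3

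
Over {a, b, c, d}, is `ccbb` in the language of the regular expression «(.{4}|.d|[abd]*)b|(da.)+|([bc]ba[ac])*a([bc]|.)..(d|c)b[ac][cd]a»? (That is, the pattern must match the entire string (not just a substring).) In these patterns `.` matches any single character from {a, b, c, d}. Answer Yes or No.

No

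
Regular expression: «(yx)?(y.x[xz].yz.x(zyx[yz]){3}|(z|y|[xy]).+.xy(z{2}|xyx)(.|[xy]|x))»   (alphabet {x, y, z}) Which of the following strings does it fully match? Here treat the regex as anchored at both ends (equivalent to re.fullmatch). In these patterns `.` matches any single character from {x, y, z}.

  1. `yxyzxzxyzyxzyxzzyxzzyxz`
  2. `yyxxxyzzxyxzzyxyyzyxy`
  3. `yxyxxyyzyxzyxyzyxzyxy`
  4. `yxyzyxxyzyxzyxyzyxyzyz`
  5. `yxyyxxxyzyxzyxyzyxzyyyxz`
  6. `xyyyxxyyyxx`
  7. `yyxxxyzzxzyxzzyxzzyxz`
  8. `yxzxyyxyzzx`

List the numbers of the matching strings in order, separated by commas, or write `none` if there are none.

1 → match
2 → no match
3 → no match
4 → no match
5 → no match
6 → no match
7 → match
8 → match

1, 7, 8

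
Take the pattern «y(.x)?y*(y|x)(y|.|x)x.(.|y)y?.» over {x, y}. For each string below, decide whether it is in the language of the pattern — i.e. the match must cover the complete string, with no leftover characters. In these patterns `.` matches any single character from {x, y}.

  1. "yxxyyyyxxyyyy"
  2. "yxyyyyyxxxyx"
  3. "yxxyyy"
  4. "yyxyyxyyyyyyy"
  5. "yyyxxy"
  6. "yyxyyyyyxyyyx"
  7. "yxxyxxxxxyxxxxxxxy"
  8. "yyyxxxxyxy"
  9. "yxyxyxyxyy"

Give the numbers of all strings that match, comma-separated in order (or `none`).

1, 6

1 → match
2. "yxyyyyyxxxyx" → no match
3. "yxxyyy" → no match
4 → no match
5. "yyyxxy" → no match
6 → match
7 → no match
8. "yyyxxxxyxy" → no match
9. "yxyxyxyxyy" → no match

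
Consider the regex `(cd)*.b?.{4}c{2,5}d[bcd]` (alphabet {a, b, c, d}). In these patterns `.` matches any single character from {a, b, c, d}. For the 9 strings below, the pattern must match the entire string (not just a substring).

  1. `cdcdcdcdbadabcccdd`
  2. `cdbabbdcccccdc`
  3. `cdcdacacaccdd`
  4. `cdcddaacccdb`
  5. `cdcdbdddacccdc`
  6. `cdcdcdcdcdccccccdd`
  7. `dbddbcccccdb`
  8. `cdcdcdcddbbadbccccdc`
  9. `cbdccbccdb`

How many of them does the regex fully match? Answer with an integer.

9

1 → match
2 → match
3 → match
4. `cdcddaacccdb` → match
5 → match
6 → match
7. `dbddbcccccdb` → match
8 → match
9. `cbdccbccdb` → match
Total matched: 9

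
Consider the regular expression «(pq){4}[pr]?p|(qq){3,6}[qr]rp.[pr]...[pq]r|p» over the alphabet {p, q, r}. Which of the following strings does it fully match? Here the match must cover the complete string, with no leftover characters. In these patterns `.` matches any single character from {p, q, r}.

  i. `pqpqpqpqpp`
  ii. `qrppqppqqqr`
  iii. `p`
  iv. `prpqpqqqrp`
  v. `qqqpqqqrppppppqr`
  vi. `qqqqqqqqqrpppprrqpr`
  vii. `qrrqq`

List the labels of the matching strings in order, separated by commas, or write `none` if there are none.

i → match
ii → no match
iii → match
iv → no match
v → no match
vi → no match
vii → no match

i, iii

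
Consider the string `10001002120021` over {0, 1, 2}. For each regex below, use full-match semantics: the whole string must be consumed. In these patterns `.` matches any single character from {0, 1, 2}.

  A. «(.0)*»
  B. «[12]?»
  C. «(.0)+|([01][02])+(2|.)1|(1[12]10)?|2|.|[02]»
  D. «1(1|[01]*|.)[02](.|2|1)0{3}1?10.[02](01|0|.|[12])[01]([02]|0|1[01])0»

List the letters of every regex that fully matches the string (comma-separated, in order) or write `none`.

C

A → no match
B → no match
C → match
D → no match — must end with `0`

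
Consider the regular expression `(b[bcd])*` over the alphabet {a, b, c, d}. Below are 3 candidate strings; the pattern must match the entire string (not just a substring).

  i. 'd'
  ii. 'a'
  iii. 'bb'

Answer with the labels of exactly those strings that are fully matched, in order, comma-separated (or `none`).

i → no match
ii → no match
iii → match

iii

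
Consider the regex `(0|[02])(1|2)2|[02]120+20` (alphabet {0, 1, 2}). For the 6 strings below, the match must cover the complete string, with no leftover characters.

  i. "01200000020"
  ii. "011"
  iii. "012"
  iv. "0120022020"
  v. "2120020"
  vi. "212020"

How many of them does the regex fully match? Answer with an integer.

i → match
ii → no match
iii → match
iv → no match
v → match
vi → match
Total matched: 4

4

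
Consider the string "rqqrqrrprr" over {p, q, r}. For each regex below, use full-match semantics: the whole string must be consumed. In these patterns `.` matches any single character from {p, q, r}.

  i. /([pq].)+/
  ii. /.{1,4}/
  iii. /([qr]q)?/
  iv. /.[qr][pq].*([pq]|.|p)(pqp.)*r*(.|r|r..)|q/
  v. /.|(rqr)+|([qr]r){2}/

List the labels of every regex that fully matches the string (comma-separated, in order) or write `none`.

iv

i → no match
ii → no match
iii → no match
iv → match
v → no match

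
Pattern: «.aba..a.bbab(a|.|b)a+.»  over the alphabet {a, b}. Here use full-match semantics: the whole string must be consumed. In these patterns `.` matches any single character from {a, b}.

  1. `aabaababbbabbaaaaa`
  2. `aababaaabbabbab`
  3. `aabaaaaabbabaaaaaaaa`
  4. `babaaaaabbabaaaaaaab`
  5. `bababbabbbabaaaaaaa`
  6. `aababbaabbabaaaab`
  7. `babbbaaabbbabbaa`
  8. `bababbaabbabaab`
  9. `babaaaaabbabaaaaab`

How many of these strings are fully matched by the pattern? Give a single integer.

8

1 → match
2 → match
3 → match
4 → match
5 → match
6 → match
7 → no match
8 → match
9 → match
Total matched: 8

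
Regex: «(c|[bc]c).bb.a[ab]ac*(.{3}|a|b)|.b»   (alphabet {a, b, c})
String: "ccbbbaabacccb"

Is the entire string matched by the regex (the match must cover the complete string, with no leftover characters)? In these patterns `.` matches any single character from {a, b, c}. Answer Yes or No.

Yes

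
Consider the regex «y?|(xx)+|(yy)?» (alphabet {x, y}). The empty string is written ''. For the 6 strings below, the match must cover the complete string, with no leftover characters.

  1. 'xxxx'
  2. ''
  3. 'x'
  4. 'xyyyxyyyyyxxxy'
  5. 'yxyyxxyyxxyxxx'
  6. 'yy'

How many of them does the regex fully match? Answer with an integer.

3

1 → match
2 → match
3 → no match
4 → no match
5 → no match
6 → match
Total matched: 3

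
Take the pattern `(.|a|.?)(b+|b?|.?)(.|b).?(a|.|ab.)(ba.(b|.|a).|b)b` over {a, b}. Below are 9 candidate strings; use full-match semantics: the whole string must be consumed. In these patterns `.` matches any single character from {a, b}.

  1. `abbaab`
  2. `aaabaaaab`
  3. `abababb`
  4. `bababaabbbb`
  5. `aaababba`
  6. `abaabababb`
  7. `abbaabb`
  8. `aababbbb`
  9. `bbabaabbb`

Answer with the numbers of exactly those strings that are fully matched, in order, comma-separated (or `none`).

2, 3, 6, 7, 8, 9

1 → no match
2 → match
3 → match
4 → no match
5 → no match — must end with `b`
6 → match
7 → match
8 → match
9 → match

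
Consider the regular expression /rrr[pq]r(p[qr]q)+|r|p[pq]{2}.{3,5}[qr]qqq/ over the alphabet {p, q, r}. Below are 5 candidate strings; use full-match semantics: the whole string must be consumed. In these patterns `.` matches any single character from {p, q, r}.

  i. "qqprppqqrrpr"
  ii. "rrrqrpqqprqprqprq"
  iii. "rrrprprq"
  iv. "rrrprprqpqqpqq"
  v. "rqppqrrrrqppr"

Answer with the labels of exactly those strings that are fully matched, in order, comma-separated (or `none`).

ii, iii, iv

i. "qqprppqqrrpr" → no match
ii → match
iii. "rrrprprq" → match
iv → match
v → no match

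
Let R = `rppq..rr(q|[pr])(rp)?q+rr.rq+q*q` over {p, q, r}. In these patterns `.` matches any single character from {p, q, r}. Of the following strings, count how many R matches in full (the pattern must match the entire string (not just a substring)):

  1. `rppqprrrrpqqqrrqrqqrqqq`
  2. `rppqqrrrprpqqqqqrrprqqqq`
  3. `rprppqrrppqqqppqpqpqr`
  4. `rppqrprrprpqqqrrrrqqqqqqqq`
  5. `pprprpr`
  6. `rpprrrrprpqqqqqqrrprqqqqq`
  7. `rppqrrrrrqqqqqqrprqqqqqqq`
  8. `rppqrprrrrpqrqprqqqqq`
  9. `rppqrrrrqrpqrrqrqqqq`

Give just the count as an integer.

3

1 → no match
2 → match
3 → no match — must start with `rppq`
4 → match
5 → no match — must start with `rppq`
6 → no match — must start with `rppq`
7 → no match
8 → no match
9 → match
Total matched: 3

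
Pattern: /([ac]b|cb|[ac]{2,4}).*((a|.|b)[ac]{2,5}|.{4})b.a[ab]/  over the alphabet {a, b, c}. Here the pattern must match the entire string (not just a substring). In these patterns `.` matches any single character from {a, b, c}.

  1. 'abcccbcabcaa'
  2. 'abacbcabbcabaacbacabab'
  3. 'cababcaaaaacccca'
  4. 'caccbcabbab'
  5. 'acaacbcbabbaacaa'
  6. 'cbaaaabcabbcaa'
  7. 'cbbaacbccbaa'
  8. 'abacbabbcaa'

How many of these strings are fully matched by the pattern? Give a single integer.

1 → match
2 → no match
3 → no match
4 → match
5 → no match
6 → match
7 → no match
8 → match
Total matched: 4

4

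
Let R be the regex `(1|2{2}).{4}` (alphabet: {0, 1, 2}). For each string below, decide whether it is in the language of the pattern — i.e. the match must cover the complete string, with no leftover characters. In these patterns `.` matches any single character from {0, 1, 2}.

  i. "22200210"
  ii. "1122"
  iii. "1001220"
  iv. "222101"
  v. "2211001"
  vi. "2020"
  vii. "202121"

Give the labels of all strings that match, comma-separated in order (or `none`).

iv

i → no match
ii → no match
iii → no match
iv → match
v → no match
vi → no match
vii → no match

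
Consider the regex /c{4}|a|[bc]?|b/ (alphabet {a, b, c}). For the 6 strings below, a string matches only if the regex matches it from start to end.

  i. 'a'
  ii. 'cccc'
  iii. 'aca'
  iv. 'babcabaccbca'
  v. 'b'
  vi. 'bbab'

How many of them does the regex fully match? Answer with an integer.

i → match
ii → match
iii → no match
iv → no match
v → match
vi → no match
Total matched: 3

3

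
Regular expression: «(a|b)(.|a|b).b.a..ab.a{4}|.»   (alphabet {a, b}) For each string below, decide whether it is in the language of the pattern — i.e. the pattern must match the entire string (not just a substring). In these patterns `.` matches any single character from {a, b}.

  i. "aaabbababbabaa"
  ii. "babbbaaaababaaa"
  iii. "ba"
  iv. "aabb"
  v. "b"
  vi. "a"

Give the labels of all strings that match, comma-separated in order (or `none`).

v, vi

i → no match
ii → no match
iii. "ba" → no match
iv. "aabb" → no match
v. "b" → match
vi. "a" → match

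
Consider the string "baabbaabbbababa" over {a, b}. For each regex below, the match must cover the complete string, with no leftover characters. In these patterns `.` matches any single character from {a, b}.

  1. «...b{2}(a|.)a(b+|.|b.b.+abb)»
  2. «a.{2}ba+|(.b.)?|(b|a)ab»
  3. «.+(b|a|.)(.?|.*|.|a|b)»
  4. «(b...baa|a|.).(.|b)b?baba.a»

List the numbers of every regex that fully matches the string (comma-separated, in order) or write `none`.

3, 4

1 → no match
2 → no match
3 → match
4 → match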